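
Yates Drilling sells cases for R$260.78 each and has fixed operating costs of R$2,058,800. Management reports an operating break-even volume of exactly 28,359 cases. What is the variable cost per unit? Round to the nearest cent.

R$188.18

At break-even, FC = Q × (P − VC), so P − VC = R$2,058,800 ÷ 28,359 = R$72.5978.
Variable cost per unit = R$260.78 − R$72.5978 = R$188.18.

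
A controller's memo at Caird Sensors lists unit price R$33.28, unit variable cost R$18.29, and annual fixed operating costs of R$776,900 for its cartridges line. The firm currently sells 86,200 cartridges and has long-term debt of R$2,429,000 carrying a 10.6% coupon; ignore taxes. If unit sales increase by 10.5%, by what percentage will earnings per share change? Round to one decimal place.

Contribution at this volume is 86,200 × R$14.99 = R$1,292,138.00.
Subtracting fixed costs: EBIT = R$1,292,138.00 − R$776,900 = R$515,238.00.
After interest of R$257,474.00, pre-tax earnings = R$257,764.00.
Degree of combined leverage = contribution ÷ (EBIT − I) = R$1,292,138.00 ÷ R$257,764.00 = 5.0129.
EPS therefore changes by 5.0129 × (+10.5%) = +52.6%.

+52.6%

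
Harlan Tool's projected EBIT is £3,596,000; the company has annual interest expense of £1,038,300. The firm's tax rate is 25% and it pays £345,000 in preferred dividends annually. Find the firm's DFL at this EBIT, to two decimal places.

1.71

Interest = £1,038,300.00.
Pre-tax preferred-dividend burden = £345,000 ÷ (1 − 0.25) = £460,000.00.
DFL = EBIT ÷ [EBIT − I − D_p/(1−t)] = £3,596,000 ÷ [£3,596,000 − £1,038,300.00 − £460,000.00] = £3,596,000 ÷ £2,097,700.00 = 1.7143.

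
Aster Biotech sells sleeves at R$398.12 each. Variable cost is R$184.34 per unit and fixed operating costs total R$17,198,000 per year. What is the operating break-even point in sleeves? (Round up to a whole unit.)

80,448 sleeves

Unit CM = price − variable cost = R$398.12 − R$184.34 = R$213.78.
Units to break even: R$17,198,000 ÷ R$213.78 = 80,447.19, rounded up to 80,448.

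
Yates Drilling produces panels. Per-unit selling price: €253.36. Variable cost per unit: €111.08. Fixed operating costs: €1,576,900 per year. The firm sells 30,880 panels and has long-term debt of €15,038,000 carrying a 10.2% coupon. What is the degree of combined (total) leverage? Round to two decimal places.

At 30,880 units, contribution = 30,880 × €142.28 = €4,393,606.40.
EBIT = €4,393,606.40 − €1,576,900 = €2,816,706.40. Interest = €1,533,876.00.
DOL = €4,393,606.40 ÷ €2,816,706.40 = 1.5598; DFL = €2,816,706.40 ÷ €1,282,830.40 = 2.1957.
Combined leverage = 1.5598 × 2.1957 = 3.4249.

3.42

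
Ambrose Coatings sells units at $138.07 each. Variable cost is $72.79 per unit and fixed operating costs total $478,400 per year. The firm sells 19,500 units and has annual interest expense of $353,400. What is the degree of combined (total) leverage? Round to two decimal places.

At 19,500 units, contribution = 19,500 × $65.28 = $1,272,960.00.
Subtracting fixed costs: EBIT = $1,272,960.00 − $478,400 = $794,560.00. Interest = $353,400.00.
DOL = $1,272,960.00 ÷ $794,560.00 = 1.6021; DFL = $794,560.00 ÷ $441,160.00 = 1.8011.
DCL = DOL × DFL = 1.6021 × 1.8011 = 2.8855.

2.89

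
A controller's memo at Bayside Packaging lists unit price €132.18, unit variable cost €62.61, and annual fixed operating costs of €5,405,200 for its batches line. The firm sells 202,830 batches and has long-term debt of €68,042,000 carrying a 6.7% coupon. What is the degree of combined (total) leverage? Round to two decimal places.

Contribution at this volume is 202,830 × €69.57 = €14,110,883.10.
EBIT = €14,110,883.10 − €5,405,200 = €8,705,683.10. Interest = €4,558,814.00.
DOL = €14,110,883.10 ÷ €8,705,683.10 = 1.6209; DFL = €8,705,683.10 ÷ €4,146,869.10 = 2.0993.
Combined leverage = 1.6209 × 2.0993 = 3.4028.

3.40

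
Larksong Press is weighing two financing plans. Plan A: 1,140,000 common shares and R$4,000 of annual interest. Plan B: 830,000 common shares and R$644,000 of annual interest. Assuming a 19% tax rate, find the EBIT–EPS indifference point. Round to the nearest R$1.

R$2,357,548

Set EPS_A = EPS_B: (EBIT − R$4,000)(1 − 0.19) ÷ 1,140,000 = (EBIT − R$644,000)(1 − 0.19) ÷ 830,000.
Cancelling (1 − t) and cross-multiplying: 830,000·(EBIT − 4,000) = 1,140,000·(EBIT − 644,000).
Solving, EBIT = (644,000·1,140,000 − 4,000·830,000) / (1,140,000 − 830,000) = 730,840,000,000 / 310,000 = 2,357,548.39.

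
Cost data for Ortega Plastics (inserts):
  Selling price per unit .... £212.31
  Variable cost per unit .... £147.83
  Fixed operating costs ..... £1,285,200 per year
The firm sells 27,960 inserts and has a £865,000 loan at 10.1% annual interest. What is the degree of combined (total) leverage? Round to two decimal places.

Contribution at this volume is 27,960 × £64.48 = £1,802,860.80.
Operating income = contribution − fixed costs = £1,802,860.80 − £1,285,200 = £517,660.80. Interest = £87,365.00.
DOL = £1,802,860.80 ÷ £517,660.80 = 3.4827; DFL = £517,660.80 ÷ £430,295.80 = 1.2030.
DCL = DOL × DFL = 3.4827 × 1.2030 = 4.1897.

4.19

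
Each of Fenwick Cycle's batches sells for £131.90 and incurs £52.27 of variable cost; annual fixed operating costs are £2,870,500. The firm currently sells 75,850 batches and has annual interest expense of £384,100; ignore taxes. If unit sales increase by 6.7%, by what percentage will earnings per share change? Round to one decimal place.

+14.5%

Total contribution margin = 75,850 × £79.63 = £6,039,935.50.
Operating income = contribution − fixed costs = £6,039,935.50 − £2,870,500 = £3,169,435.50.
Interest = £384,100.00, so EBIT − I = £2,785,335.50.
DCL = total CM / (EBIT − I) = £6,039,935.50 / £2,785,335.50 = 2.1685.
%ΔEPS = DCL × %ΔSales = 2.1685 × +6.7% = +14.5%.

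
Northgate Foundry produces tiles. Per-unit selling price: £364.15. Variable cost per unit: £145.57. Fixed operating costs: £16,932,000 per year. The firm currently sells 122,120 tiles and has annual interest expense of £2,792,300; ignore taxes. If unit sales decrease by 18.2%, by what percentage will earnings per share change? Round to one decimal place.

-69.7%

At 122,120 units, contribution = 122,120 × £218.58 = £26,692,989.60.
Operating income = contribution − fixed costs = £26,692,989.60 − £16,932,000 = £9,760,989.60.
After interest of £2,792,300.00, pre-tax earnings = £6,968,689.60.
Degree of combined leverage = contribution ÷ (EBIT − I) = £26,692,989.60 ÷ £6,968,689.60 = 3.8304.
EPS therefore changes by 3.8304 × (-18.2%) = -69.7%.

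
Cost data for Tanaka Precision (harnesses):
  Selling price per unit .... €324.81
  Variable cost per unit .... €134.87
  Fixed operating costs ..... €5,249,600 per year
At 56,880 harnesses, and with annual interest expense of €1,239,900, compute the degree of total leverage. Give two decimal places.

2.50

Contribution at this volume is 56,880 × €189.94 = €10,803,787.20.
Subtracting fixed costs: EBIT = €10,803,787.20 − €5,249,600 = €5,554,187.20. Interest = €1,239,900.00.
DOL = €10,803,787.20 ÷ €5,554,187.20 = 1.9452; DFL = €5,554,187.20 ÷ €4,314,287.20 = 1.2874.
Combined leverage = 1.9452 × 1.2874 = 2.5043.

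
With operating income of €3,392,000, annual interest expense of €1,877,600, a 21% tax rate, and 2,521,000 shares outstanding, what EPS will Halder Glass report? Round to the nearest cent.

€0.47

Pre-tax income = €3,392,000 − €1,877,600.00 = €1,514,400.00.
Net income = €1,514,400.00 × (1 − 0.21) = €1,196,376.00.
Per share: €1,196,376.00 / 2,521,000 shares = €0.47.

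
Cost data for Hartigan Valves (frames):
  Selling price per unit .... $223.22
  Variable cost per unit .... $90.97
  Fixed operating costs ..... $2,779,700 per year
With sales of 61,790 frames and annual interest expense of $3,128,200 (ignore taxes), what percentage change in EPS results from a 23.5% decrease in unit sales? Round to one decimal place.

-84.8%

Total contribution margin = 61,790 × $132.25 = $8,171,727.50.
EBIT = $8,171,727.50 − $2,779,700 = $5,392,027.50.
After interest of $3,128,200.00, pre-tax earnings = $2,263,827.50.
Degree of combined leverage = contribution ÷ (EBIT − I) = $8,171,727.50 ÷ $2,263,827.50 = 3.6097.
EPS therefore changes by 3.6097 × (-23.5%) = -84.8%.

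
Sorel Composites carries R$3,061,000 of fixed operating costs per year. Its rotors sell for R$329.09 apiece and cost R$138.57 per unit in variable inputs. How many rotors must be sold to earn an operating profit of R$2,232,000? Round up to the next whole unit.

Contribution margin per unit = R$329.09 − R$138.57 = R$190.52.
Required volume = (fixed costs + target profit) ÷ CM = (R$3,061,000 + R$2,232,000) ÷ R$190.52 = 27,781.86, so 27,782 rotors.

27,782 rotors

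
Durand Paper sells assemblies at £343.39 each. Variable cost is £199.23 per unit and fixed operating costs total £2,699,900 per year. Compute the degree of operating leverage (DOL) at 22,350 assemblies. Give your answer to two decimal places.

6.17

At 22,350 units, contribution = 22,350 × £144.16 = £3,221,976.00.
Subtracting fixed costs: EBIT = £3,221,976.00 − £2,699,900 = £522,076.00.
DOL = contribution ÷ EBIT = £3,221,976.00 ÷ £522,076.00 = 6.1715.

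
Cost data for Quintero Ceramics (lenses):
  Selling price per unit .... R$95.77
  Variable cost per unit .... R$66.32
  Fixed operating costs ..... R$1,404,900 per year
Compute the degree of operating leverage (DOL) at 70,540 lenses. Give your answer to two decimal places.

3.09

Contribution at this volume is 70,540 × R$29.45 = R$2,077,403.00.
Operating income = contribution − fixed costs = R$2,077,403.00 − R$1,404,900 = R$672,503.00.
DOL = contribution ÷ EBIT = R$2,077,403.00 ÷ R$672,503.00 = 3.0891.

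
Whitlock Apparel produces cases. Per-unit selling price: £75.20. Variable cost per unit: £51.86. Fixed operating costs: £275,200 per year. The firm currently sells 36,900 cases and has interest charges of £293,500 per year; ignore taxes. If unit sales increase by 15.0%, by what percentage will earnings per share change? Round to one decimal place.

+44.2%

Total contribution margin = 36,900 × £23.34 = £861,246.00.
EBIT = £861,246.00 − £275,200 = £586,046.00.
After interest of £293,500.00, pre-tax earnings = £292,546.00.
Degree of combined leverage = contribution ÷ (EBIT − I) = £861,246.00 ÷ £292,546.00 = 2.9440.
EPS therefore changes by 2.9440 × (+15.0%) = +44.2%.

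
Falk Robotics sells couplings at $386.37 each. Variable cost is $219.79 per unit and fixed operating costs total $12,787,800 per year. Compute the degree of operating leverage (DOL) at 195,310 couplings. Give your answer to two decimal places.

Total contribution margin = 195,310 × $166.58 = $32,534,739.80.
EBIT = $32,534,739.80 − $12,787,800 = $19,746,939.80.
Degree of operating leverage = $32,534,739.80 / $19,746,939.80 = 1.6476.

1.65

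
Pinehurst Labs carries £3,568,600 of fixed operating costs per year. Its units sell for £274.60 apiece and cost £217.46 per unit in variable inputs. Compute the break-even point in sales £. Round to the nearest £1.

CM per unit = £274.60 − £217.46 = £57.14; CM ratio = £57.14 / £274.60 = 0.2081.
Break-even sales = FC ÷ CM ratio = £3,568,600 × £274.60 / £57.14 = £17,149,765.

£17,149,765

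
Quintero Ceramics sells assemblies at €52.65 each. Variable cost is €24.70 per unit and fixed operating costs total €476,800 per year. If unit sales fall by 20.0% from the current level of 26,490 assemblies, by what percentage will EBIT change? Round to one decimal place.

-56.2%

Total contribution margin = 26,490 × €27.95 = €740,395.50.
Operating income = contribution − fixed costs = €740,395.50 − €476,800 = €263,595.50.
DOL = contribution ÷ EBIT = €740,395.50 ÷ €263,595.50 = 2.8088.
%ΔEBIT = DOL × %ΔSales = 2.8088 × -20.0% = -56.2%.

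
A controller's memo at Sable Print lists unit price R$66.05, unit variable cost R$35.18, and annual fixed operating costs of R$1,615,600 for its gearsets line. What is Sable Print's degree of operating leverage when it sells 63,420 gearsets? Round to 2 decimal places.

5.72

Total contribution margin = 63,420 × R$30.87 = R$1,957,775.40.
EBIT = R$1,957,775.40 − R$1,615,600 = R$342,175.40.
DOL = contribution ÷ EBIT = R$1,957,775.40 ÷ R$342,175.40 = 5.7216.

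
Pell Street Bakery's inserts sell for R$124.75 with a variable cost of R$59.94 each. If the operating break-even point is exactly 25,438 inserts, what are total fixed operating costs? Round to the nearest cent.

Each unit contributes R$124.75 − R$59.94 = R$64.81.
Fixed costs = break-even units × CM = 25,438 × R$64.81 = R$1,648,636.78.

R$1,648,636.78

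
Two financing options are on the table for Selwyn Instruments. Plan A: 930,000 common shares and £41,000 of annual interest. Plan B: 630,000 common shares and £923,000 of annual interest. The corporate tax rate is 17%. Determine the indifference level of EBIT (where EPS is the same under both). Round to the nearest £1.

At indifference, (EBIT − 41,000)(1 − t)/930,000 = (EBIT − 923,000)(1 − t)/630,000.
Cancelling (1 − t) and cross-multiplying: 630,000·(EBIT − 41,000) = 930,000·(EBIT − 923,000).
Solving, EBIT = (923,000·930,000 − 41,000·630,000) / (930,000 − 630,000) = 832,560,000,000 / 300,000 = 2,775,200.00.

£2,775,200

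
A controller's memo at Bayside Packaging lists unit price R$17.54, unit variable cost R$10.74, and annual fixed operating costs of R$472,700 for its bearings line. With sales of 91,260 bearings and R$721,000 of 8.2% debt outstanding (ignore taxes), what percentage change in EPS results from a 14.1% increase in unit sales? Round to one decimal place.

Contribution at this volume is 91,260 × R$6.80 = R$620,568.00.
EBIT = R$620,568.00 − R$472,700 = R$147,868.00.
Interest = R$59,122.00, so EBIT − I = R$88,746.00.
Degree of combined leverage = contribution ÷ (EBIT − I) = R$620,568.00 ÷ R$88,746.00 = 6.9926.
%ΔEPS = DCL × %ΔSales = 6.9926 × +14.1% = +98.6%.

+98.6%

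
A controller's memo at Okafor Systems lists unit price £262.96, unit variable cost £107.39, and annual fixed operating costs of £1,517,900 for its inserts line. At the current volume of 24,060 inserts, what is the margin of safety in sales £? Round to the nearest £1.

£3,761,111

Contribution margin per unit = £262.96 − £107.39 = £155.57. Break-even units = £1,517,900 ÷ £155.57 = 9,757.02; break-even revenue = 9,757.02 × £262.96 = £2,565,706.65.
Actual sales revenue = 24,060 × £262.96 = £6,326,817.60.
Margin of safety = £6,326,817.60 − £2,565,706.65 = £3,761,111.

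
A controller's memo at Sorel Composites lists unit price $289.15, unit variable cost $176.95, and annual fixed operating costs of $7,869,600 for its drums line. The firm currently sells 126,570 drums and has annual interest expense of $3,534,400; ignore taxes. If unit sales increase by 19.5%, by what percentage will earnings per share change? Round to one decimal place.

+99.0%

Contribution at this volume is 126,570 × $112.20 = $14,201,154.00.
Subtracting fixed costs: EBIT = $14,201,154.00 − $7,869,600 = $6,331,554.00.
Interest = $3,534,400.00, so EBIT − I = $2,797,154.00.
DCL = total CM / (EBIT − I) = $14,201,154.00 / $2,797,154.00 = 5.0770.
%ΔEPS = DCL × %ΔSales = 5.0770 × +19.5% = +99.0%.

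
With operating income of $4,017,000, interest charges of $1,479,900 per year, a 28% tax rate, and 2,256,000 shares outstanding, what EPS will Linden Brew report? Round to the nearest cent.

Interest = $1,479,900.00, so EBT = $4,017,000 − $1,479,900.00 = $2,537,100.00.
Net income = $2,537,100.00 × (1 − 0.28) = $1,826,712.00.
Per share: $1,826,712.00 / 2,256,000 shares = $0.81.

$0.81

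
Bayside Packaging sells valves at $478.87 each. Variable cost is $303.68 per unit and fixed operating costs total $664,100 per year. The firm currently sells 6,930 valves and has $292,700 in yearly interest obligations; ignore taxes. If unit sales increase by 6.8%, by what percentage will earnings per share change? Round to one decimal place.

At 6,930 units, contribution = 6,930 × $175.19 = $1,214,066.70.
Subtracting fixed costs: EBIT = $1,214,066.70 − $664,100 = $549,966.70.
Interest = $292,700.00, so EBIT − I = $257,266.70.
Degree of combined leverage = contribution ÷ (EBIT − I) = $1,214,066.70 ÷ $257,266.70 = 4.7191.
%ΔEPS = DCL × %ΔSales = 4.7191 × +6.8% = +32.1%.

+32.1%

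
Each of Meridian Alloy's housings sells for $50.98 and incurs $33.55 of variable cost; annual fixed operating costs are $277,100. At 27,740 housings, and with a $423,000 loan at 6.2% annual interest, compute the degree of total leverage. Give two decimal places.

At 27,740 units, contribution = 27,740 × $17.43 = $483,508.20.
Subtracting fixed costs: EBIT = $483,508.20 − $277,100 = $206,408.20. Interest = $26,226.00.
DOL = $483,508.20 ÷ $206,408.20 = 2.3425; DFL = $206,408.20 ÷ $180,182.20 = 1.1456.
DCL = DOL × DFL = 2.3425 × 1.1456 = 2.6836.

2.68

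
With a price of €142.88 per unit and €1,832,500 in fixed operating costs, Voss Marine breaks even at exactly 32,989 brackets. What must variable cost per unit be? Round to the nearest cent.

€87.33

Contribution per unit must be FC / Q = €1,832,500 / 32,989 = €55.5488.
Variable cost per unit = €142.88 − €55.5488 = €87.33.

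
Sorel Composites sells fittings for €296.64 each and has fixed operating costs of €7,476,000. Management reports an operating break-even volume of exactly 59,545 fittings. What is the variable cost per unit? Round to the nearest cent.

At break-even, FC = Q × (P − VC), so P − VC = €7,476,000 ÷ 59,545 = €125.5521.
Hence VC = price − CM = €296.64 − €125.5521 = €171.09.

€171.09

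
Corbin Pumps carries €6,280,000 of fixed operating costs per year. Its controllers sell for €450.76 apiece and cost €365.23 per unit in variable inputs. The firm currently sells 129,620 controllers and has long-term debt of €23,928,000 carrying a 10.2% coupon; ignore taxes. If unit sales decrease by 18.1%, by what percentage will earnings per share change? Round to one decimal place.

Total contribution margin = 129,620 × €85.53 = €11,086,398.60.
Subtracting fixed costs: EBIT = €11,086,398.60 − €6,280,000 = €4,806,398.60.
Interest = €2,440,656.00, so EBIT − I = €2,365,742.60.
DCL = total CM / (EBIT − I) = €11,086,398.60 / €2,365,742.60 = 4.6862.
EPS therefore changes by 4.6862 × (-18.1%) = -84.8%.

-84.8%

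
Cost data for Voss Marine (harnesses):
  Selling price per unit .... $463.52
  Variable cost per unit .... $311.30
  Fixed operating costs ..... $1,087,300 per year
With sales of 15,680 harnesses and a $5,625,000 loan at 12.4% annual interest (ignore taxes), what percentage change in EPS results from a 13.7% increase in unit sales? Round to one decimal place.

+54.3%

Total contribution margin = 15,680 × $152.22 = $2,386,809.60.
Operating income = contribution − fixed costs = $2,386,809.60 − $1,087,300 = $1,299,509.60.
Interest = $697,500.00, so EBIT − I = $602,009.60.
Degree of combined leverage = contribution ÷ (EBIT − I) = $2,386,809.60 ÷ $602,009.60 = 3.9647.
EPS therefore changes by 3.9647 × (+13.7%) = +54.3%.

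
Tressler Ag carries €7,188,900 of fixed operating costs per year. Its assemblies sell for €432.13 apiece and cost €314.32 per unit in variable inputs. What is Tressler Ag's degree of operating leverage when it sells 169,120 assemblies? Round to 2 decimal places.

Contribution at this volume is 169,120 × €117.81 = €19,924,027.20.
Operating income = contribution − fixed costs = €19,924,027.20 − €7,188,900 = €12,735,127.20.
Degree of operating leverage = €19,924,027.20 / €12,735,127.20 = 1.5645.

1.56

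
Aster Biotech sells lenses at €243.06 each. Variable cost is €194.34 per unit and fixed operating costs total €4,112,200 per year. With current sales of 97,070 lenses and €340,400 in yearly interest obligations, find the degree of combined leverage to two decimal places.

Total contribution margin = 97,070 × €48.72 = €4,729,250.40.
EBIT = €4,729,250.40 − €4,112,200 = €617,050.40. Interest = €340,400.00.
DOL = €4,729,250.40 ÷ €617,050.40 = 7.6643; DFL = €617,050.40 ÷ €276,650.40 = 2.2304.
Combined leverage = 7.6643 × 2.2304 = 17.0945.

17.09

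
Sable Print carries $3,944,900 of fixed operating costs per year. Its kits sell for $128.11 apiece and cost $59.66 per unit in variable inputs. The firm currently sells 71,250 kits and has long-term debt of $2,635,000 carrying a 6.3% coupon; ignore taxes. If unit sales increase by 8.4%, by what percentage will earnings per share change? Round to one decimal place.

+53.5%

At 71,250 units, contribution = 71,250 × $68.45 = $4,877,062.50.
Operating income = contribution − fixed costs = $4,877,062.50 − $3,944,900 = $932,162.50.
After interest of $166,005.00, pre-tax earnings = $766,157.50.
Degree of combined leverage = contribution ÷ (EBIT − I) = $4,877,062.50 ÷ $766,157.50 = 6.3656.
%ΔEPS = DCL × %ΔSales = 6.3656 × +8.4% = +53.5%.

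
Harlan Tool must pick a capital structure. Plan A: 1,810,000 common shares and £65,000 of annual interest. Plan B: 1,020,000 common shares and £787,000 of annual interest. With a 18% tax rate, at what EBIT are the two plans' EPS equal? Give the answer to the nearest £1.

At indifference, (EBIT − 65,000)(1 − t)/1,810,000 = (EBIT − 787,000)(1 − t)/1,020,000.
Cancelling (1 − t) and cross-multiplying: 1,020,000·(EBIT − 65,000) = 1,810,000·(EBIT − 787,000).
EBIT × (1,810,000 − 1,020,000) = 787,000 × 1,810,000 − 65,000 × 1,020,000 = 1,358,170,000,000, so EBIT = 1,358,170,000,000 ÷ 790,000 = 1,719,202.53.

£1,719,203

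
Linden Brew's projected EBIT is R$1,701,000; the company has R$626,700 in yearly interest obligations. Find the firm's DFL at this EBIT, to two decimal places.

Annual interest charges come to R$626,700.00.
DFL = EBIT ÷ (EBIT − I) = R$1,701,000 ÷ (R$1,701,000 − R$626,700.00) = R$1,701,000 ÷ R$1,074,300.00 = 1.5834.

1.58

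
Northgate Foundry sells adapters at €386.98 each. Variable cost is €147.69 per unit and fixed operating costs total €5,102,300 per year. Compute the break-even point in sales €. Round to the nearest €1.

€8,251,444

CM per unit = €386.98 − €147.69 = €239.29; CM ratio = €239.29 / €386.98 = 0.6184.
Break-even sales = FC ÷ CM ratio = €5,102,300 × €386.98 / €239.29 = €8,251,444.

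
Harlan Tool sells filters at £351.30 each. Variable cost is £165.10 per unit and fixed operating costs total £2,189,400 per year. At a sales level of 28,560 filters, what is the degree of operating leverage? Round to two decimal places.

1.70

At 28,560 units, contribution = 28,560 × £186.20 = £5,317,872.00.
Subtracting fixed costs: EBIT = £5,317,872.00 − £2,189,400 = £3,128,472.00.
So DOL = total CM / EBIT = £5,317,872.00 / £3,128,472.00 = 1.6998.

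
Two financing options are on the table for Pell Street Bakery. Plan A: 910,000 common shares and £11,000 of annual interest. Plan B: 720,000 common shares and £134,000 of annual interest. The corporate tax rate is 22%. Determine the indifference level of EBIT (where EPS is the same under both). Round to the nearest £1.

£600,105

At indifference, (EBIT − 11,000)(1 − t)/910,000 = (EBIT − 134,000)(1 − t)/720,000.
Cancelling (1 − t) and cross-multiplying: 720,000·(EBIT − 11,000) = 910,000·(EBIT − 134,000).
Solving, EBIT = (134,000·910,000 − 11,000·720,000) / (910,000 − 720,000) = 114,020,000,000 / 190,000 = 600,105.26.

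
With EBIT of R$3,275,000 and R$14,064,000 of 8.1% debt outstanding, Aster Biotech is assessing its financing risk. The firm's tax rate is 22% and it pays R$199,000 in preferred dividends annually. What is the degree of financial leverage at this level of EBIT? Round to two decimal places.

1.74

Annual interest charges come to R$1,139,184.00.
Pre-tax preferred-dividend burden = R$199,000 ÷ (1 − 0.22) = R$255,128.21.
DFL = EBIT ÷ [EBIT − I − D_p/(1−t)] = R$3,275,000 ÷ [R$3,275,000 − R$1,139,184.00 − R$255,128.21] = R$3,275,000 ÷ R$1,880,687.79 = 1.7414.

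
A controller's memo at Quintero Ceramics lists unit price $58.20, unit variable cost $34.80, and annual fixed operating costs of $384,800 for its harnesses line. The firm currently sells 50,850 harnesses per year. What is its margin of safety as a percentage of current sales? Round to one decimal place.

67.7%

Contribution margin per unit = $58.20 − $34.80 = $23.40. Break-even units = $384,800 ÷ $23.40 = 16,444.44; break-even revenue = 16,444.44 × $58.20 = $957,066.67.
Current sales = 50,850 × $58.20 = $2,959,470.00.
Margin of safety = ($2,959,470.00 − $957,066.67) ÷ $2,959,470.00 = 67.7%.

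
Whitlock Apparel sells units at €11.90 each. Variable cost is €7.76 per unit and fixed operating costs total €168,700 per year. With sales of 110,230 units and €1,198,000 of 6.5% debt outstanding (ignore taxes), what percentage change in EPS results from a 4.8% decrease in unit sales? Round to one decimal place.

At 110,230 units, contribution = 110,230 × €4.14 = €456,352.20.
Operating income = contribution − fixed costs = €456,352.20 − €168,700 = €287,652.20.
Interest = €77,870.00, so EBIT − I = €209,782.20.
DCL = total CM / (EBIT − I) = €456,352.20 / €209,782.20 = 2.1754.
EPS therefore changes by 2.1754 × (-4.8%) = -10.4%.

-10.4%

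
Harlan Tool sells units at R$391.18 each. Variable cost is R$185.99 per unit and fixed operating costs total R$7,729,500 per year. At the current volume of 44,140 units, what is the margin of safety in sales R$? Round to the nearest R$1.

R$2,530,949

Unit CM = price − variable cost = R$391.18 − R$185.99 = R$205.19. Break-even units = R$7,729,500 ÷ R$205.19 = 37,669.96; break-even revenue = 37,669.96 × R$391.18 = R$14,735,736.68.
Actual sales revenue = 44,140 × R$391.18 = R$17,266,685.20.
Margin of safety = R$17,266,685.20 − R$14,735,736.68 = R$2,530,949.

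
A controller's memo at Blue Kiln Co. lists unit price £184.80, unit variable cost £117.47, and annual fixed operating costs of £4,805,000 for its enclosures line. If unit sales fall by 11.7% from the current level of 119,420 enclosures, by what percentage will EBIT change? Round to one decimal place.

Total contribution margin = 119,420 × £67.33 = £8,040,548.60.
Operating income = contribution − fixed costs = £8,040,548.60 − £4,805,000 = £3,235,548.60.
DOL = contribution ÷ EBIT = £8,040,548.60 ÷ £3,235,548.60 = 2.4851.
%ΔEBIT = DOL × %ΔSales = 2.4851 × -11.7% = -29.1%.

-29.1%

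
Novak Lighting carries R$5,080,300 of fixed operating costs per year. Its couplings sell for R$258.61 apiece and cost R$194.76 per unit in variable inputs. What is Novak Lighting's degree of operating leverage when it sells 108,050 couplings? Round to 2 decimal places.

3.79

Contribution at this volume is 108,050 × R$63.85 = R$6,898,992.50.
Operating income = contribution − fixed costs = R$6,898,992.50 − R$5,080,300 = R$1,818,692.50.
DOL = contribution ÷ EBIT = R$6,898,992.50 ÷ R$1,818,692.50 = 3.7934.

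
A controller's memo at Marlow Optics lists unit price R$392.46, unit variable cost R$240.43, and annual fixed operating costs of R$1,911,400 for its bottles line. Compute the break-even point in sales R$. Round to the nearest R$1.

CM per unit = R$392.46 − R$240.43 = R$152.03; CM ratio = R$152.03 / R$392.46 = 0.3874.
Break-even sales = FC ÷ CM ratio = R$1,911,400 × R$392.46 / R$152.03 = R$4,934,211.

R$4,934,211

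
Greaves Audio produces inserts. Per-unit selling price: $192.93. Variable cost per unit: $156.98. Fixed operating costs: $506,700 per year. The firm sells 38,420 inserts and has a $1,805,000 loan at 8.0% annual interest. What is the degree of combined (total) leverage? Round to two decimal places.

1.89

At 38,420 units, contribution = 38,420 × $35.95 = $1,381,199.00.
EBIT = $1,381,199.00 − $506,700 = $874,499.00. Interest = $144,400.00.
DOL = $1,381,199.00 ÷ $874,499.00 = 1.5794; DFL = $874,499.00 ÷ $730,099.00 = 1.1978.
Combined leverage = 1.5794 × 1.1978 = 1.8918.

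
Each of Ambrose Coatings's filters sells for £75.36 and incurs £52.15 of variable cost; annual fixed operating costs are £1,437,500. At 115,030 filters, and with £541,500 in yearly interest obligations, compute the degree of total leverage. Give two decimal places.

3.86

Contribution at this volume is 115,030 × £23.21 = £2,669,846.30.
Operating income = contribution − fixed costs = £2,669,846.30 − £1,437,500 = £1,232,346.30. Interest = £541,500.00, so EBIT − I = £690,846.30.
Degree of total leverage = total CM / (EBIT − interest) = £2,669,846.30 / £690,846.30 = 3.8646.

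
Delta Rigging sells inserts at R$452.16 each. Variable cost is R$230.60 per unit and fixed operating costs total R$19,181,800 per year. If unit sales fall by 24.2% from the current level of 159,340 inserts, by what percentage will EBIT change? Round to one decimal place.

At 159,340 units, contribution = 159,340 × R$221.56 = R$35,303,370.40.
Subtracting fixed costs: EBIT = R$35,303,370.40 − R$19,181,800 = R$16,121,570.40.
DOL = contribution ÷ EBIT = R$35,303,370.40 ÷ R$16,121,570.40 = 2.1898.
Operating income changes by 2.1898 × -24.2% = -53.0%.

-53.0%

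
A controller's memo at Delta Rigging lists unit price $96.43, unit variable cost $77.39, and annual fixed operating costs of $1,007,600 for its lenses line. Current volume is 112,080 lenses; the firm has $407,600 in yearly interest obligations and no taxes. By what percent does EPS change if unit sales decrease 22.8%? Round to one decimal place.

-67.7%

At 112,080 units, contribution = 112,080 × $19.04 = $2,134,003.20.
Operating income = contribution − fixed costs = $2,134,003.20 − $1,007,600 = $1,126,403.20.
After interest of $407,600.00, pre-tax earnings = $718,803.20.
Degree of combined leverage = contribution ÷ (EBIT − I) = $2,134,003.20 ÷ $718,803.20 = 2.9688.
%ΔEPS = DCL × %ΔSales = 2.9688 × -22.8% = -67.7%.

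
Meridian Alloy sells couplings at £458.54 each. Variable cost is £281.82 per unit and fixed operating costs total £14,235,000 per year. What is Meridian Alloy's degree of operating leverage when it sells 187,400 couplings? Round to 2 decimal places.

1.75

Contribution at this volume is 187,400 × £176.72 = £33,117,328.00.
Operating income = contribution − fixed costs = £33,117,328.00 − £14,235,000 = £18,882,328.00.
Degree of operating leverage = £33,117,328.00 / £18,882,328.00 = 1.7539.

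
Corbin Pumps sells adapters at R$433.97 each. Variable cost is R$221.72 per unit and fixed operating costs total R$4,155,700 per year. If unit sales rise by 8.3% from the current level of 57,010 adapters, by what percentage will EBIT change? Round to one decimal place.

At 57,010 units, contribution = 57,010 × R$212.25 = R$12,100,372.50.
EBIT = R$12,100,372.50 − R$4,155,700 = R$7,944,672.50.
Degree of operating leverage = R$12,100,372.50 / R$7,944,672.50 = 1.5231.
Operating income changes by 1.5231 × +8.3% = +12.6%.

+12.6%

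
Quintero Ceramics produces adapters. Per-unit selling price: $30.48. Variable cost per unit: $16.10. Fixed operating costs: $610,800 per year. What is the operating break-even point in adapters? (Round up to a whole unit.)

Unit CM = price − variable cost = $30.48 − $16.10 = $14.38.
Units to break even: $610,800 ÷ $14.38 = 42,475.66, rounded up to 42,476.

42,476 adapters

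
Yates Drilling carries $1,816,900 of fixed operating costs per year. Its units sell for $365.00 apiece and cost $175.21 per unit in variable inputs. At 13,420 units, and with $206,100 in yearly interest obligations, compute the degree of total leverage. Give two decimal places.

4.86

At 13,420 units, contribution = 13,420 × $189.79 = $2,546,981.80.
Subtracting fixed costs: EBIT = $2,546,981.80 − $1,816,900 = $730,081.80. Interest = $206,100.00.
DOL = $2,546,981.80 ÷ $730,081.80 = 3.4886; DFL = $730,081.80 ÷ $523,981.80 = 1.3933.
DCL = DOL × DFL = 3.4886 × 1.3933 = 4.8607.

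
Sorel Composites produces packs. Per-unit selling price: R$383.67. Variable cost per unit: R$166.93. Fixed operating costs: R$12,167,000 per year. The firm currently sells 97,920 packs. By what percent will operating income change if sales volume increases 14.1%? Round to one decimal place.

+33.0%

At 97,920 units, contribution = 97,920 × R$216.74 = R$21,223,180.80.
EBIT = R$21,223,180.80 − R$12,167,000 = R$9,056,180.80.
DOL = contribution ÷ EBIT = R$21,223,180.80 ÷ R$9,056,180.80 = 2.3435.
Operating income changes by 2.3435 × +14.1% = +33.0%.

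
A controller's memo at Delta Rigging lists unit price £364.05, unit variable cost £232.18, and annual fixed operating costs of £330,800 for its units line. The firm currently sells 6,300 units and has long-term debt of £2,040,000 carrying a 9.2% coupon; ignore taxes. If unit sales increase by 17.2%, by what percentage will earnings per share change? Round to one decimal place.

At 6,300 units, contribution = 6,300 × £131.87 = £830,781.00.
Subtracting fixed costs: EBIT = £830,781.00 − £330,800 = £499,981.00.
Interest = £187,680.00, so EBIT − I = £312,301.00.
DCL = total CM / (EBIT − I) = £830,781.00 / £312,301.00 = 2.6602.
%ΔEPS = DCL × %ΔSales = 2.6602 × +17.2% = +45.8%.

+45.8%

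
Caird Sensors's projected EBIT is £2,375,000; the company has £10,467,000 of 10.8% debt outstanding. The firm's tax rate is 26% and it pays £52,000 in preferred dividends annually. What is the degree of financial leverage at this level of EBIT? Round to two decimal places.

2.02

Annual interest charges come to £1,130,436.00.
Pre-tax preferred-dividend burden = £52,000 ÷ (1 − 0.26) = £70,270.27.
DFL = EBIT ÷ [EBIT − I − D_p/(1−t)] = £2,375,000 ÷ [£2,375,000 − £1,130,436.00 − £70,270.27] = £2,375,000 ÷ £1,174,293.73 = 2.0225.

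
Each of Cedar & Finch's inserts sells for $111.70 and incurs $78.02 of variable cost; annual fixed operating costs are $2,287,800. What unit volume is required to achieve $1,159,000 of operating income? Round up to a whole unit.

Each unit contributes $111.70 − $78.02 = $33.68.
Required volume = (fixed costs + target profit) ÷ CM = ($2,287,800 + $1,159,000) ÷ $33.68 = 102,339.67, so 102,340 inserts.

102,340 inserts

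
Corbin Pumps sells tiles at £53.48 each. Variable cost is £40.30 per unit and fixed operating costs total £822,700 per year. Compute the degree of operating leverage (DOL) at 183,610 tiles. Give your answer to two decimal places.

1.52

At 183,610 units, contribution = 183,610 × £13.18 = £2,419,979.80.
Subtracting fixed costs: EBIT = £2,419,979.80 − £822,700 = £1,597,279.80.
DOL = contribution ÷ EBIT = £2,419,979.80 ÷ £1,597,279.80 = 1.5151.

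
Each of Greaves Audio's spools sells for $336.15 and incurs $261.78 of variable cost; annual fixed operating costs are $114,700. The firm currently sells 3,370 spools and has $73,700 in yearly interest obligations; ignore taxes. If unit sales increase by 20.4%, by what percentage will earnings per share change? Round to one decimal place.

Total contribution margin = 3,370 × $74.37 = $250,626.90.
Operating income = contribution − fixed costs = $250,626.90 − $114,700 = $135,926.90.
After interest of $73,700.00, pre-tax earnings = $62,226.90.
DCL = total CM / (EBIT − I) = $250,626.90 / $62,226.90 = 4.0276.
%ΔEPS = DCL × %ΔSales = 4.0276 × +20.4% = +82.2%.

+82.2%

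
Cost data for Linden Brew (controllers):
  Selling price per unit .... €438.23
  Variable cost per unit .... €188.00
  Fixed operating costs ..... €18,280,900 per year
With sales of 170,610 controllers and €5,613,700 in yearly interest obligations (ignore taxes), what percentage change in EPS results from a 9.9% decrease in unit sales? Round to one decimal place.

At 170,610 units, contribution = 170,610 × €250.23 = €42,691,740.30.
EBIT = €42,691,740.30 − €18,280,900 = €24,410,840.30.
Interest = €5,613,700.00, so EBIT − I = €18,797,140.30.
DCL = total CM / (EBIT − I) = €42,691,740.30 / €18,797,140.30 = 2.2712.
EPS therefore changes by 2.2712 × (-9.9%) = -22.5%.

-22.5%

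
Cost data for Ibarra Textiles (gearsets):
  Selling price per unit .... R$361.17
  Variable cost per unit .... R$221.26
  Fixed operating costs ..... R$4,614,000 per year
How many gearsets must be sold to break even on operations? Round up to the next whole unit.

32,979 gearsets

Each unit contributes R$361.17 − R$221.26 = R$139.91.
Units to break even: R$4,614,000 ÷ R$139.91 = 32,978.34, rounded up to 32,979.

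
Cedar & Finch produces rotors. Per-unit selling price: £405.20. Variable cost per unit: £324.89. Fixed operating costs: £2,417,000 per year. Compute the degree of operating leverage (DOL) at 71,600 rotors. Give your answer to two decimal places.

Total contribution margin = 71,600 × £80.31 = £5,750,196.00.
EBIT = £5,750,196.00 − £2,417,000 = £3,333,196.00.
Degree of operating leverage = £5,750,196.00 / £3,333,196.00 = 1.7251.

1.73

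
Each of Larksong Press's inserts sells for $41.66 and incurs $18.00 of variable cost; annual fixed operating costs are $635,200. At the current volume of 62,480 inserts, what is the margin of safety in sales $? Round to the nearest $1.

Contribution margin per unit = $41.66 − $18.00 = $23.66. Break-even units = $635,200 ÷ $23.66 = 26,847.00; break-even revenue = 26,847.00 × $41.66 = $1,118,445.98.
Actual sales revenue = 62,480 × $41.66 = $2,602,916.80.
Margin of safety = $2,602,916.80 − $1,118,445.98 = $1,484,471.

$1,484,471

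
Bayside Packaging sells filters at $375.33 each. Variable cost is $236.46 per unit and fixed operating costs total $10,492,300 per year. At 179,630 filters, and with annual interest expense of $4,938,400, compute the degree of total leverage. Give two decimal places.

Total contribution margin = 179,630 × $138.87 = $24,945,218.10.
Subtracting fixed costs: EBIT = $24,945,218.10 − $10,492,300 = $14,452,918.10. Interest = $4,938,400.00.
DOL = $24,945,218.10 ÷ $14,452,918.10 = 1.7260; DFL = $14,452,918.10 ÷ $9,514,518.10 = 1.5190.
Combined leverage = 1.7260 × 1.5190 = 2.6218.

2.62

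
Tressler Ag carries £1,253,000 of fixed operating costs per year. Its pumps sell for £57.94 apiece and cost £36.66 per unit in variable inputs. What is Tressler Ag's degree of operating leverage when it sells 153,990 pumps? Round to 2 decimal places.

Contribution at this volume is 153,990 × £21.28 = £3,276,907.20.
Operating income = contribution − fixed costs = £3,276,907.20 − £1,253,000 = £2,023,907.20.
Degree of operating leverage = £3,276,907.20 / £2,023,907.20 = 1.6191.

1.62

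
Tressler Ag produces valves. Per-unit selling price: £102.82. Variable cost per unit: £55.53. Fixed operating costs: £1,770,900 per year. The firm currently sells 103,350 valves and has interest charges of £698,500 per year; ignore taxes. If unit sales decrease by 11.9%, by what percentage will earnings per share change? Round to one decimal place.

At 103,350 units, contribution = 103,350 × £47.29 = £4,887,421.50.
Operating income = contribution − fixed costs = £4,887,421.50 − £1,770,900 = £3,116,521.50.
Interest = £698,500.00, so EBIT − I = £2,418,021.50.
Degree of combined leverage = contribution ÷ (EBIT − I) = £4,887,421.50 ÷ £2,418,021.50 = 2.0212.
EPS therefore changes by 2.0212 × (-11.9%) = -24.1%.

-24.1%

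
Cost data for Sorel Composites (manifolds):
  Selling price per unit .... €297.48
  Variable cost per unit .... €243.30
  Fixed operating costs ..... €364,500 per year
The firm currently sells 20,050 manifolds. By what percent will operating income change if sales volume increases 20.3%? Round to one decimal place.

+30.6%

Contribution at this volume is 20,050 × €54.18 = €1,086,309.00.
Operating income = contribution − fixed costs = €1,086,309.00 − €364,500 = €721,809.00.
DOL = contribution ÷ EBIT = €1,086,309.00 ÷ €721,809.00 = 1.5050.
So EBIT moves 1.5050 × (+20.3%) = +30.6%.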